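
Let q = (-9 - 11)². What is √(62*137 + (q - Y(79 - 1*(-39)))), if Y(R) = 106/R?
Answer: √30956887/59 ≈ 94.303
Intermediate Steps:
q = 400 (q = (-20)² = 400)
√(62*137 + (q - Y(79 - 1*(-39)))) = √(62*137 + (400 - 106/(79 - 1*(-39)))) = √(8494 + (400 - 106/(79 + 39))) = √(8494 + (400 - 106/118)) = √(8494 + (400 - 1*53/59)) = √(8494 + (400 - 53/59)) = √(8494 + 23547/59) = √(524693/59) = √30956887/59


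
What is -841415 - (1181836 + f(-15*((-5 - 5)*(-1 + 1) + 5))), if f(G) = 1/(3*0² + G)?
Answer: -151743824/75 ≈ -2.0233e+6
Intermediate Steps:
f(G) = 1/G (f(G) = 1/(3*0 + G) = 1/(0 + G) = 1/G)
-841415 - (1181836 + f(-15*((-5 - 5)*(-1 + 1) + 5))) = -841415 - (1181836 + 1/(-15*((-5 - 5)*(-1 + 1) + 5))) = -841415 - (1181836 + 1/(-15*(-10*0 + 5))) = -841415 - (1181836 + 1/(-15*(0 + 5))) = -841415 - (1181836 + 1/(-15*5)) = -841415 - (1181836 + 1/(-75)) = -841415 - (1181836 - 1/75) = -841415 - 1*88637699/75 = -841415 - 88637699/75 = -151743824/75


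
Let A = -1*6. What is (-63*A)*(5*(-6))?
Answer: -11340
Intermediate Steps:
A = -6
(-63*A)*(5*(-6)) = (-63*(-6))*(5*(-6)) = 378*(-30) = -11340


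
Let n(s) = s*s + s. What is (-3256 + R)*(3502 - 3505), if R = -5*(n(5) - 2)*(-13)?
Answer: 4308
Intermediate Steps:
n(s) = s + s² (n(s) = s² + s = s + s²)
R = 1820 (R = -5*(5*(1 + 5) - 2)*(-13) = -5*(5*6 - 2)*(-13) = -5*(30 - 2)*(-13) = -5*28*(-13) = -140*(-13) = 1820)
(-3256 + R)*(3502 - 3505) = (-3256 + 1820)*(3502 - 3505) = -1436*(-3) = 4308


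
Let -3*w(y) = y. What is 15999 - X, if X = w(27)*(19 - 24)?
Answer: 15954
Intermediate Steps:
w(y) = -y/3
X = 45 (X = (-⅓*27)*(19 - 24) = -9*(-5) = 45)
15999 - X = 15999 - 1*45 = 15999 - 45 = 15954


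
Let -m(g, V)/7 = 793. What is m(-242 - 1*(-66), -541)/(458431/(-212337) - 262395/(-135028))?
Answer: 159155165860236/6184853953 ≈ 25733.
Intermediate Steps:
m(g, V) = -5551 (m(g, V) = -7*793 = -5551)
m(-242 - 1*(-66), -541)/(458431/(-212337) - 262395/(-135028)) = -5551/(458431/(-212337) - 262395/(-135028)) = -5551/(458431*(-1/212337) - 262395*(-1/135028)) = -5551/(-458431/212337 + 262395/135028) = -5551/(-6184853953/28671440436) = -5551*(-28671440436/6184853953) = 159155165860236/6184853953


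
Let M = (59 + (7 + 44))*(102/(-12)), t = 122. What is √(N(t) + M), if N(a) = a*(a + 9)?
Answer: √15047 ≈ 122.67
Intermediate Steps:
N(a) = a*(9 + a)
M = -935 (M = (59 + 51)*(102*(-1/12)) = 110*(-17/2) = -935)
√(N(t) + M) = √(122*(9 + 122) - 935) = √(122*131 - 935) = √(15982 - 935) = √15047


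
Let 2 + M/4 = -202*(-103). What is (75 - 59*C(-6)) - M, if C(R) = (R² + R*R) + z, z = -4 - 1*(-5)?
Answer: -87448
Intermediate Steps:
z = 1 (z = -4 + 5 = 1)
M = 83216 (M = -8 + 4*(-202*(-103)) = -8 + 4*20806 = -8 + 83224 = 83216)
C(R) = 1 + 2*R² (C(R) = (R² + R*R) + 1 = (R² + R²) + 1 = 2*R² + 1 = 1 + 2*R²)
(75 - 59*C(-6)) - M = (75 - 59*(1 + 2*(-6)²)) - 1*83216 = (75 - 59*(1 + 2*36)) - 83216 = (75 - 59*(1 + 72)) - 83216 = (75 - 59*73) - 83216 = (75 - 4307) - 83216 = -4232 - 83216 = -87448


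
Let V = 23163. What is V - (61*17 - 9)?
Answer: 22135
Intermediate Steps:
V - (61*17 - 9) = 23163 - (61*17 - 9) = 23163 - (1037 - 9) = 23163 - 1*1028 = 23163 - 1028 = 22135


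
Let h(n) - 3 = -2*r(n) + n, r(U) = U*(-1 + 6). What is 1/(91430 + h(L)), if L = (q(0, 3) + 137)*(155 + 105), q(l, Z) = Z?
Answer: -1/236167 ≈ -4.2343e-6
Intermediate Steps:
r(U) = 5*U (r(U) = U*5 = 5*U)
L = 36400 (L = (3 + 137)*(155 + 105) = 140*260 = 36400)
h(n) = 3 - 9*n (h(n) = 3 + (-10*n + n) = 3 - 9*n)
1/(91430 + h(L)) = 1/(91430 + (3 - 9*36400)) = 1/(91430 + (3 - 327600)) = 1/(91430 - 327597) = 1/(-236167) = -1/236167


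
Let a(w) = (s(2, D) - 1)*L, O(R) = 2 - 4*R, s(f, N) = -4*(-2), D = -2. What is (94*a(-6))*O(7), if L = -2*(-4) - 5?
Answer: -51324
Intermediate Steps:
s(f, N) = 8
L = 3 (L = 8 - 5 = 3)
a(w) = 21 (a(w) = (8 - 1)*3 = 7*3 = 21)
(94*a(-6))*O(7) = (94*21)*(2 - 4*7) = 1974*(2 - 28) = 1974*(-26) = -51324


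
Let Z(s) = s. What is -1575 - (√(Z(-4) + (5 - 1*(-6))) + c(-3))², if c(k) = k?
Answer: -1591 + 6*√7 ≈ -1575.1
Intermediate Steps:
-1575 - (√(Z(-4) + (5 - 1*(-6))) + c(-3))² = -1575 - (√(-4 + (5 - 1*(-6))) - 3)² = -1575 - (√(-4 + (5 + 6)) - 3)² = -1575 - (√(-4 + 11) - 3)² = -1575 - (√7 - 3)² = -1575 - (-3 + √7)²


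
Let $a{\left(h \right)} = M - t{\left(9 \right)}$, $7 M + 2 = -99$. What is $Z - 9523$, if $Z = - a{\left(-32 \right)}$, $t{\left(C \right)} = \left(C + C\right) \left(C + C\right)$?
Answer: $- \frac{64292}{7} \approx -9184.6$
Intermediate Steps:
$M = - \frac{101}{7}$ ($M = - \frac{2}{7} + \frac{1}{7} \left(-99\right) = - \frac{2}{7} - \frac{99}{7} = - \frac{101}{7} \approx -14.429$)
$t{\left(C \right)} = 4 C^{2}$ ($t{\left(C \right)} = 2 C 2 C = 4 C^{2}$)
$a{\left(h \right)} = - \frac{2369}{7}$ ($a{\left(h \right)} = - \frac{101}{7} - 4 \cdot 9^{2} = - \frac{101}{7} - 4 \cdot 81 = - \frac{101}{7} - 324 = - \frac{2369}{7}$)
$Z = \frac{2369}{7}$ ($Z = \left(-1\right) \left(- \frac{2369}{7}\right) = \frac{2369}{7} \approx 338.43$)
$Z - 9523 = \frac{2369}{7} - 9523 = - \frac{64292}{7}$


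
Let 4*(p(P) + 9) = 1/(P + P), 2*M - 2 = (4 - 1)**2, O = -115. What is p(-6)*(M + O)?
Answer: 31609/32 ≈ 987.78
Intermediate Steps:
M = 11/2 (M = 1 + (4 - 1)**2/2 = 1 + (1/2)*3**2 = 1 + (1/2)*9 = 1 + 9/2 = 11/2 ≈ 5.5000)
p(P) = -9 + 1/(8*P) (p(P) = -9 + 1/(4*(P + P)) = -9 + 1/(4*((2*P))) = -9 + (1/(2*P))/4 = -9 + 1/(8*P))
p(-6)*(M + O) = (-9 + (1/8)/(-6))*(11/2 - 115) = (-9 + (1/8)*(-1/6))*(-219/2) = (-9 - 1/48)*(-219/2) = -433/48*(-219/2) = 31609/32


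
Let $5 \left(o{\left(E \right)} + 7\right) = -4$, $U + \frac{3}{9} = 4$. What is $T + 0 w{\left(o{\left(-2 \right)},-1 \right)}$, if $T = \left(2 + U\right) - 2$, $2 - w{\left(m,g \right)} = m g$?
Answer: $\frac{11}{3} \approx 3.6667$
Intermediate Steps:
$U = \frac{11}{3}$ ($U = - \frac{1}{3} + 4 = \frac{11}{3} \approx 3.6667$)
$o{\left(E \right)} = - \frac{39}{5}$ ($o{\left(E \right)} = -7 + \frac{1}{5} \left(-4\right) = -7 - \frac{4}{5} = - \frac{39}{5}$)
$w{\left(m,g \right)} = 2 - g m$ ($w{\left(m,g \right)} = 2 - m g = 2 - g m$)
$T = \frac{11}{3}$ ($T = \left(2 + \frac{11}{3}\right) - 2 = \frac{17}{3} - 2 = \frac{11}{3} \approx 3.6667$)
$T + 0 w{\left(o{\left(-2 \right)},-1 \right)} = \frac{11}{3} + 0 \left(2 - \left(-1\right) \left(- \frac{39}{5}\right)\right) = \frac{11}{3} + 0 \left(2 - \frac{39}{5}\right) = \frac{11}{3} + 0 \left(- \frac{29}{5}\right) = \frac{11}{3} + 0 = \frac{11}{3}$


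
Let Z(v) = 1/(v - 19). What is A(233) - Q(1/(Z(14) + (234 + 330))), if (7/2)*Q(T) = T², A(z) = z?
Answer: 12961167141/55627327 ≈ 233.00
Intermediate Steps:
Z(v) = 1/(-19 + v)
Q(T) = 2*T²/7
A(233) - Q(1/(Z(14) + (234 + 330))) = 233 - 2*(1/(1/(-19 + 14) + (234 + 330)))²/7 = 233 - 2*(1/(1/(-5) + 564))²/7 = 233 - 2*(1/(-⅕ + 564))²/7 = 233 - 2*(1/(2819/5))²/7 = 233 - 2*(5/2819)²/7 = 233 - 2*25/(7*7946761) = 233 - 1*50/55627327 = 233 - 50/55627327 = 12961167141/55627327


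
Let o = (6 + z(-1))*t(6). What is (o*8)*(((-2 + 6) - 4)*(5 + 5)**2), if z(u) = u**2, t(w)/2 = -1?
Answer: 0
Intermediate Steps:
t(w) = -2 (t(w) = 2*(-1) = -2)
o = -14 (o = (6 + (-1)**2)*(-2) = (6 + 1)*(-2) = 7*(-2) = -14)
(o*8)*(((-2 + 6) - 4)*(5 + 5)**2) = (-14*8)*(((-2 + 6) - 4)*(5 + 5)**2) = -112*(4 - 4)*10**2 = -0*100 = -112*0 = 0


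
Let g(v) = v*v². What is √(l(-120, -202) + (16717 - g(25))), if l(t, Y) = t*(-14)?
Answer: 6*√77 ≈ 52.650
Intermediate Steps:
l(t, Y) = -14*t
g(v) = v³
√(l(-120, -202) + (16717 - g(25))) = √(-14*(-120) + (16717 - 1*25³)) = √(1680 + (16717 - 1*15625)) = √(1680 + (16717 - 15625)) = √(1680 + 1092) = √2772 = 6*√77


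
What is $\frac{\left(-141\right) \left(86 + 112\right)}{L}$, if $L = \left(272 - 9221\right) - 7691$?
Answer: $\frac{13959}{8320} \approx 1.6778$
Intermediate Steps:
$L = -16640$ ($L = -8949 - 7691 = -16640$)
$\frac{\left(-141\right) \left(86 + 112\right)}{L} = \frac{\left(-141\right) \left(86 + 112\right)}{-16640} = \left(-141\right) 198 \left(- \frac{1}{16640}\right) = \left(-27918\right) \left(- \frac{1}{16640}\right) = \frac{13959}{8320}$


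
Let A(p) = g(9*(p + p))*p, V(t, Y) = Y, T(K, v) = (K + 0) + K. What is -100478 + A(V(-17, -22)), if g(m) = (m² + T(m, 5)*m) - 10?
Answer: -10450114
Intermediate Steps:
T(K, v) = 2*K (T(K, v) = K + K = 2*K)
g(m) = -10 + 3*m² (g(m) = (m² + (2*m)*m) - 10 = (m² + 2*m²) - 10 = 3*m² - 10 = -10 + 3*m²)
A(p) = p*(-10 + 972*p²) (A(p) = (-10 + 3*(9*(p + p))²)*p = (-10 + 3*(9*(2*p))²)*p = (-10 + 3*(18*p)²)*p = (-10 + 3*(324*p²))*p = (-10 + 972*p²)*p = p*(-10 + 972*p²))
-100478 + A(V(-17, -22)) = -100478 + (-10*(-22) + 972*(-22)³) = -100478 + (220 + 972*(-10648)) = -100478 + (220 - 10349856) = -100478 - 10349636 = -10450114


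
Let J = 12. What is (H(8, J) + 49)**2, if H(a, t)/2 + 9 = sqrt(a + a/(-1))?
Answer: 961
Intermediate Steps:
H(a, t) = -18 (H(a, t) = -18 + 2*sqrt(a + a/(-1)) = -18 + 2*sqrt(a + a*(-1)) = -18 + 2*sqrt(a - a) = -18 + 2*sqrt(0) = -18 + 2*0 = -18 + 0 = -18)
(H(8, J) + 49)**2 = (-18 + 49)**2 = 31**2 = 961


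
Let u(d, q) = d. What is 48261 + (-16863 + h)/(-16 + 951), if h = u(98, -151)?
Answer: 9021454/187 ≈ 48243.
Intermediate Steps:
h = 98
48261 + (-16863 + h)/(-16 + 951) = 48261 + (-16863 + 98)/(-16 + 951) = 48261 - 16765/935 = 48261 - 16765*1/935 = 48261 - 3353/187 = 9021454/187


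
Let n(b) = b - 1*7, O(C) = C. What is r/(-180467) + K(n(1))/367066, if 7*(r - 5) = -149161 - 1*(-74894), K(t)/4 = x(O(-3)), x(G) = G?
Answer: 1945206006/33121649911 ≈ 0.058729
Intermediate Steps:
n(b) = -7 + b (n(b) = b - 7 = -7 + b)
K(t) = -12 (K(t) = 4*(-3) = -12)
r = -74232/7 (r = 5 + (-149161 - 1*(-74894))/7 = 5 + (-149161 + 74894)/7 = 5 + (⅐)*(-74267) = 5 - 74267/7 = -74232/7 ≈ -10605.)
r/(-180467) + K(n(1))/367066 = -74232/7/(-180467) - 12/367066 = -74232/7*(-1/180467) - 12*1/367066 = 74232/1263269 - 6/183533 = 1945206006/33121649911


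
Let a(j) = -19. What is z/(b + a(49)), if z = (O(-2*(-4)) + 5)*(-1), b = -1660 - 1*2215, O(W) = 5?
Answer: 5/1947 ≈ 0.0025681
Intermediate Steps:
b = -3875 (b = -1660 - 2215 = -3875)
z = -10 (z = (5 + 5)*(-1) = 10*(-1) = -10)
z/(b + a(49)) = -10/(-3875 - 19) = -10/(-3894) = -10*(-1/3894) = 5/1947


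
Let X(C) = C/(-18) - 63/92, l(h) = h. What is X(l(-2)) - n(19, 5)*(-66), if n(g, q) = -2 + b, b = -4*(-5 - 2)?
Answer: 1420373/828 ≈ 1715.4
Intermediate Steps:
b = 28 (b = -4*(-7) = 28)
n(g, q) = 26 (n(g, q) = -2 + 28 = 26)
X(C) = -63/92 - C/18 (X(C) = C*(-1/18) - 63*1/92 = -C/18 - 63/92 = -63/92 - C/18)
X(l(-2)) - n(19, 5)*(-66) = (-63/92 - 1/18*(-2)) - 26*(-66) = (-63/92 + ⅑) - 1*(-1716) = -475/828 + 1716 = 1420373/828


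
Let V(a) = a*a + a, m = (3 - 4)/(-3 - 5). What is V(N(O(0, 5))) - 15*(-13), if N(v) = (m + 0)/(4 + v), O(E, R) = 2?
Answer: 449329/2304 ≈ 195.02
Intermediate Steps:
m = ⅛ (m = -1/(-8) = -1*(-⅛) = ⅛ ≈ 0.12500)
N(v) = 1/(8*(4 + v)) (N(v) = (⅛ + 0)/(4 + v) = 1/(8*(4 + v)))
V(a) = a + a² (V(a) = a² + a = a + a²)
V(N(O(0, 5))) - 15*(-13) = (1/(8*(4 + 2)))*(1 + 1/(8*(4 + 2))) - 15*(-13) = ((⅛)/6)*(1 + (⅛)/6) + 195 = ((⅛)*(⅙))*(1 + (⅛)*(⅙)) + 195 = (1 + 1/48)/48 + 195 = (1/48)*(49/48) + 195 = 49/2304 + 195 = 449329/2304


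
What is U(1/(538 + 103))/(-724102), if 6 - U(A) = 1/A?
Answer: 635/724102 ≈ 0.00087695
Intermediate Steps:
U(A) = 6 - 1/A
U(1/(538 + 103))/(-724102) = (6 - 1/(1/(538 + 103)))/(-724102) = (6 - 1/(1/641))*(-1/724102) = (6 - 1/1/641)*(-1/724102) = (6 - 1*641)*(-1/724102) = (6 - 641)*(-1/724102) = -635*(-1/724102) = 635/724102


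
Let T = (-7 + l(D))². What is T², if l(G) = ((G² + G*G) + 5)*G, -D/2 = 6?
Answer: 154046052117841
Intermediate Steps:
D = -12 (D = -2*6 = -12)
l(G) = G*(5 + 2*G²) (l(G) = ((G² + G²) + 5)*G = (2*G² + 5)*G = (5 + 2*G²)*G = G*(5 + 2*G²))
T = 12411529 (T = (-7 - 12*(5 + 2*(-12)²))² = (-7 - 12*(5 + 2*144))² = (-7 - 12*(5 + 288))² = (-7 - 12*293)² = (-7 - 3516)² = (-3523)² = 12411529)
T² = 12411529² = 154046052117841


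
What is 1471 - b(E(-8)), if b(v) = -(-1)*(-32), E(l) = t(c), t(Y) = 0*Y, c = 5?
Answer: 1503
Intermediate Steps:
t(Y) = 0
E(l) = 0
b(v) = -32 (b(v) = -1*32 = -32)
1471 - b(E(-8)) = 1471 - 1*(-32) = 1471 + 32 = 1503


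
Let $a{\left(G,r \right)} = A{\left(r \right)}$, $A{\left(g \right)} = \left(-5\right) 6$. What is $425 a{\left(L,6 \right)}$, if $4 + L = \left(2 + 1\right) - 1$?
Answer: $-12750$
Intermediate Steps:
$L = -2$ ($L = -4 + \left(\left(2 + 1\right) - 1\right) = -4 + \left(3 - 1\right) = -4 + 2 = -2$)
$A{\left(g \right)} = -30$
$a{\left(G,r \right)} = -30$
$425 a{\left(L,6 \right)} = 425 \left(-30\right) = -12750$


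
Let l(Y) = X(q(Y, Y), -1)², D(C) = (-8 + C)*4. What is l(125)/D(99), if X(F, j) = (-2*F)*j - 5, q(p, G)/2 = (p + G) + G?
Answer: 171925/28 ≈ 6140.2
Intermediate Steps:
q(p, G) = 2*p + 4*G (q(p, G) = 2*((p + G) + G) = 2*((G + p) + G) = 2*(p + 2*G) = 2*p + 4*G)
D(C) = -32 + 4*C
X(F, j) = -5 - 2*F*j (X(F, j) = -2*F*j - 5 = -5 - 2*F*j)
l(Y) = (-5 + 12*Y)² (l(Y) = (-5 - 2*(2*Y + 4*Y)*(-1))² = (-5 - 2*6*Y*(-1))² = (-5 + 12*Y)²)
l(125)/D(99) = (5 - 12*125)²/(-32 + 4*99) = (5 - 1500)²/(-32 + 396) = (-1495)²/364 = 2235025*(1/364) = 171925/28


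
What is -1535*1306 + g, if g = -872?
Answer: -2005582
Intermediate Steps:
-1535*1306 + g = -1535*1306 - 872 = -2004710 - 872 = -2005582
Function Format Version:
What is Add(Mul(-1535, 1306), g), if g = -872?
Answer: -2005582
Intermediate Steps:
Add(Mul(-1535, 1306), g) = Add(Mul(-1535, 1306), -872) = Add(-2004710, -872) = -2005582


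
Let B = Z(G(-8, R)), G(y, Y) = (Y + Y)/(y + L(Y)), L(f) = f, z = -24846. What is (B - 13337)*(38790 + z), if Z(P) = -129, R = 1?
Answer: -187769904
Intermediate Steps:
G(y, Y) = 2*Y/(Y + y) (G(y, Y) = (Y + Y)/(y + Y) = (2*Y)/(Y + y) = 2*Y/(Y + y))
B = -129
(B - 13337)*(38790 + z) = (-129 - 13337)*(38790 - 24846) = -13466*13944 = -187769904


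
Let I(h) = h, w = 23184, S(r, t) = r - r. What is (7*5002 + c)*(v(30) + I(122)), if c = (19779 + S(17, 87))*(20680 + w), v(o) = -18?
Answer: 90232591280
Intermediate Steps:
S(r, t) = 0
c = 867586056 (c = (19779 + 0)*(20680 + 23184) = 19779*43864 = 867586056)
(7*5002 + c)*(v(30) + I(122)) = (7*5002 + 867586056)*(-18 + 122) = (35014 + 867586056)*104 = 867621070*104 = 90232591280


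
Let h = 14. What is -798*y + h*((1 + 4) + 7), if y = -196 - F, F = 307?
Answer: 401562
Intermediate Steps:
y = -503 (y = -196 - 1*307 = -196 - 307 = -503)
-798*y + h*((1 + 4) + 7) = -798*(-503) + 14*((1 + 4) + 7) = 401394 + 14*(5 + 7) = 401394 + 14*12 = 401394 + 168 = 401562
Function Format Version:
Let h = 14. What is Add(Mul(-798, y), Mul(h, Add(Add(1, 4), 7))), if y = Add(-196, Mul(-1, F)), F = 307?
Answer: 401562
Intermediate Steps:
y = -503 (y = Add(-196, Mul(-1, 307)) = Add(-196, -307) = -503)
Add(Mul(-798, y), Mul(h, Add(Add(1, 4), 7))) = Add(Mul(-798, -503), Mul(14, Add(Add(1, 4), 7))) = Add(401394, Mul(14, Add(5, 7))) = Add(401394, Mul(14, 12)) = Add(401394, 168) = 401562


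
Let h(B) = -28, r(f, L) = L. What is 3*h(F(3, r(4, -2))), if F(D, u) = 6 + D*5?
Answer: -84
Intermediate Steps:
F(D, u) = 6 + 5*D
3*h(F(3, r(4, -2))) = 3*(-28) = -84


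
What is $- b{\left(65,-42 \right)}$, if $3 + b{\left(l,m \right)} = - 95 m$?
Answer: $-3987$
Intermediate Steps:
$b{\left(l,m \right)} = -3 - 95 m$
$- b{\left(65,-42 \right)} = - (-3 - -3990) = - (-3 + 3990) = \left(-1\right) 3987 = -3987$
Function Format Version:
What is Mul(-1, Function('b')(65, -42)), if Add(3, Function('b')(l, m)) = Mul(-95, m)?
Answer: -3987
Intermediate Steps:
Function('b')(l, m) = Add(-3, Mul(-95, m))
Mul(-1, Function('b')(65, -42)) = Mul(-1, Add(-3, Mul(-95, -42))) = Mul(-1, Add(-3, 3990)) = Mul(-1, 3987) = -3987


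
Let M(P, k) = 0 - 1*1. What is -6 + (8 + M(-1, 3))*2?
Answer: 8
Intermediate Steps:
M(P, k) = -1 (M(P, k) = 0 - 1 = -1)
-6 + (8 + M(-1, 3))*2 = -6 + (8 - 1)*2 = -6 + 7*2 = -6 + 14 = 8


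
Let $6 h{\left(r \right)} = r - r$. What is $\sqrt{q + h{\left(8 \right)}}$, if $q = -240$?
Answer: $4 i \sqrt{15} \approx 15.492 i$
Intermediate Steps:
$h{\left(r \right)} = 0$ ($h{\left(r \right)} = \frac{r - r}{6} = \frac{1}{6} \cdot 0 = 0$)
$\sqrt{q + h{\left(8 \right)}} = \sqrt{-240 + 0} = \sqrt{-240} = 4 i \sqrt{15}$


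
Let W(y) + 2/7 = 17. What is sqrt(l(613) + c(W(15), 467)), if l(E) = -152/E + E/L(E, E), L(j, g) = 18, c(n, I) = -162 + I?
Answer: sqrt(4583282078)/3678 ≈ 18.407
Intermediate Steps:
W(y) = 117/7 (W(y) = -2/7 + 17 = 117/7)
l(E) = -152/E + E/18
sqrt(l(613) + c(W(15), 467)) = sqrt((-152/613 + (1/18)*613) + (-162 + 467)) = sqrt((-152*1/613 + 613/18) + 305) = sqrt((-152/613 + 613/18) + 305) = sqrt(373033/11034 + 305) = sqrt(3738403/11034) = sqrt(4583282078)/3678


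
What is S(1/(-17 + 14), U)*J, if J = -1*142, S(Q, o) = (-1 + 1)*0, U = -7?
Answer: 0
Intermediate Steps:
S(Q, o) = 0 (S(Q, o) = 0*0 = 0)
J = -142
S(1/(-17 + 14), U)*J = 0*(-142) = 0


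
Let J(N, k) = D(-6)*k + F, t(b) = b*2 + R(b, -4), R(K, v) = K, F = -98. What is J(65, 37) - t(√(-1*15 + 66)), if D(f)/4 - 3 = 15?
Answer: 2566 - 3*√51 ≈ 2544.6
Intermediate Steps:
D(f) = 72 (D(f) = 12 + 4*15 = 12 + 60 = 72)
t(b) = 3*b (t(b) = b*2 + b = 2*b + b = 3*b)
J(N, k) = -98 + 72*k (J(N, k) = 72*k - 98 = -98 + 72*k)
J(65, 37) - t(√(-1*15 + 66)) = (-98 + 72*37) - 3*√(-1*15 + 66) = (-98 + 2664) - 3*√(-15 + 66) = 2566 - 3*√51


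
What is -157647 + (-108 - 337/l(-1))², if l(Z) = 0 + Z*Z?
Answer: 40378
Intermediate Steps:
l(Z) = Z² (l(Z) = 0 + Z² = Z²)
-157647 + (-108 - 337/l(-1))² = -157647 + (-108 - 337/((-1)²))² = -157647 + (-108 - 337/1)² = -157647 + (-108 - 337*1)² = -157647 + (-108 - 337)² = -157647 + (-445)² = -157647 + 198025 = 40378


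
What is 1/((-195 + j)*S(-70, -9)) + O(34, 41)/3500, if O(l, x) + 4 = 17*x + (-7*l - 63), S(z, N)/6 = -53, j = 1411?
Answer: 5413507/48336000 ≈ 0.11200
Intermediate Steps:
S(z, N) = -318 (S(z, N) = 6*(-53) = -318)
O(l, x) = -67 - 7*l + 17*x (O(l, x) = -4 + (17*x + (-7*l - 63)) = -4 + (17*x + (-63 - 7*l)) = -4 + (-63 - 7*l + 17*x) = -67 - 7*l + 17*x)
1/((-195 + j)*S(-70, -9)) + O(34, 41)/3500 = 1/((-195 + 1411)*(-318)) + (-67 - 7*34 + 17*41)/3500 = -1/318/1216 + (-67 - 238 + 697)*(1/3500) = (1/1216)*(-1/318) + 392*(1/3500) = -1/386688 + 14/125 = 5413507/48336000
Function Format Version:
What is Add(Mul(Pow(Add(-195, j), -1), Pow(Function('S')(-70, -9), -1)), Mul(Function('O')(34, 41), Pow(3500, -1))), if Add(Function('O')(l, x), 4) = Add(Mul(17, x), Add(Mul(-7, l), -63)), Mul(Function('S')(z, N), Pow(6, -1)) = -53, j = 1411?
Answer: Rational(5413507, 48336000) ≈ 0.11200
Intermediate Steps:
Function('S')(z, N) = -318 (Function('S')(z, N) = Mul(6, -53) = -318)
Function('O')(l, x) = Add(-67, Mul(-7, l), Mul(17, x)) (Function('O')(l, x) = Add(-4, Add(Mul(17, x), Add(Mul(-7, l), -63))) = Add(-4, Add(Mul(17, x), Add(-63, Mul(-7, l)))) = Add(-4, Add(-63, Mul(-7, l), Mul(17, x))) = Add(-67, Mul(-7, l), Mul(17, x)))
Add(Mul(Pow(Add(-195, j), -1), Pow(Function('S')(-70, -9), -1)), Mul(Function('O')(34, 41), Pow(3500, -1))) = Add(Mul(Pow(Add(-195, 1411), -1), Pow(-318, -1)), Mul(Add(-67, Mul(-7, 34), Mul(17, 41)), Pow(3500, -1))) = Add(Mul(Pow(1216, -1), Rational(-1, 318)), Mul(Add(-67, -238, 697), Rational(1, 3500))) = Add(Mul(Rational(1, 1216), Rational(-1, 318)), Mul(392, Rational(1, 3500))) = Add(Rational(-1, 386688), Rational(14, 125)) = Rational(5413507, 48336000)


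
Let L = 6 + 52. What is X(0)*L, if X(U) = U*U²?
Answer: 0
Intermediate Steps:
X(U) = U³
L = 58
X(0)*L = 0³*58 = 0*58 = 0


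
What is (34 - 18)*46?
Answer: 736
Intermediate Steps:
(34 - 18)*46 = 16*46 = 736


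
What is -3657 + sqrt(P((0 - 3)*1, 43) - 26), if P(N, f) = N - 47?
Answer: -3657 + 2*I*sqrt(19) ≈ -3657.0 + 8.7178*I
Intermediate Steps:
P(N, f) = -47 + N
-3657 + sqrt(P((0 - 3)*1, 43) - 26) = -3657 + sqrt((-47 + (0 - 3)*1) - 26) = -3657 + sqrt((-47 - 3*1) - 26) = -3657 + sqrt((-47 - 3) - 26) = -3657 + sqrt(-50 - 26) = -3657 + sqrt(-76) = -3657 + 2*I*sqrt(19)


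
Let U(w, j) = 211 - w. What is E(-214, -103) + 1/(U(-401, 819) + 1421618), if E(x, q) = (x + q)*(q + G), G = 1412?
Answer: -590158605189/1422230 ≈ -4.1495e+5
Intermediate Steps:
E(x, q) = (1412 + q)*(q + x) (E(x, q) = (x + q)*(q + 1412) = (q + x)*(1412 + q) = (1412 + q)*(q + x))
E(-214, -103) + 1/(U(-401, 819) + 1421618) = ((-103)² + 1412*(-103) + 1412*(-214) - 103*(-214)) + 1/((211 - 1*(-401)) + 1421618) = (10609 - 145436 - 302168 + 22042) + 1/((211 + 401) + 1421618) = -414953 + 1/(612 + 1421618) = -414953 + 1/1422230 = -590158605189/1422230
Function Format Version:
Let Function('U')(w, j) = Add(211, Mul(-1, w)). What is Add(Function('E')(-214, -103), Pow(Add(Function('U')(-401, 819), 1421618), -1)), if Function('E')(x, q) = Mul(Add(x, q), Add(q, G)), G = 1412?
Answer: Rational(-590158605189, 1422230) ≈ -4.1495e+5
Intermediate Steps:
Function('E')(x, q) = Mul(Add(1412, q), Add(q, x)) (Function('E')(x, q) = Mul(Add(x, q), Add(q, 1412)) = Mul(Add(q, x), Add(1412, q)) = Mul(Add(1412, q), Add(q, x)))
Add(Function('E')(-214, -103), Pow(Add(Function('U')(-401, 819), 1421618), -1)) = Add(Add(Pow(-103, 2), Mul(1412, -103), Mul(1412, -214), Mul(-103, -214)), Pow(Add(Add(211, Mul(-1, -401)), 1421618), -1)) = Add(Add(10609, -145436, -302168, 22042), Pow(Add(Add(211, 401), 1421618), -1)) = Add(-414953, Pow(Add(612, 1421618), -1)) = Add(-414953, Pow(1422230, -1)) = Add(-414953, Rational(1, 1422230)) = Rational(-590158605189, 1422230)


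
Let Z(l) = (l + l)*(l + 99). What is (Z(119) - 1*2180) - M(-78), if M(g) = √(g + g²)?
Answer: 49704 - √6006 ≈ 49627.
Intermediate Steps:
Z(l) = 2*l*(99 + l) (Z(l) = (2*l)*(99 + l) = 2*l*(99 + l))
(Z(119) - 1*2180) - M(-78) = (2*119*(99 + 119) - 1*2180) - √(-78*(1 - 78)) = (2*119*218 - 2180) - √(-78*(-77)) = (51884 - 2180) - √6006 = 49704 - √6006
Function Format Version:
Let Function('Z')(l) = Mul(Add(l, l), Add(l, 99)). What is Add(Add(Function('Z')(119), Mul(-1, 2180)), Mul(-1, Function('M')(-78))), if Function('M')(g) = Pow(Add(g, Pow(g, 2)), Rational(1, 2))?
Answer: Add(49704, Mul(-1, Pow(6006, Rational(1, 2)))) ≈ 49627.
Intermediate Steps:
Function('Z')(l) = Mul(2, l, Add(99, l)) (Function('Z')(l) = Mul(Mul(2, l), Add(99, l)) = Mul(2, l, Add(99, l)))
Add(Add(Function('Z')(119), Mul(-1, 2180)), Mul(-1, Function('M')(-78))) = Add(Add(Mul(2, 119, Add(99, 119)), Mul(-1, 2180)), Mul(-1, Pow(Mul(-78, Add(1, -78)), Rational(1, 2)))) = Add(Add(Mul(2, 119, 218), -2180), Mul(-1, Pow(Mul(-78, -77), Rational(1, 2)))) = Add(Add(51884, -2180), Mul(-1, Pow(6006, Rational(1, 2)))) = Add(49704, Mul(-1, Pow(6006, Rational(1, 2))))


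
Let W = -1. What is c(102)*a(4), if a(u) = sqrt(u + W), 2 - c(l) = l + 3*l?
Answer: -406*sqrt(3) ≈ -703.21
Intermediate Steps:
c(l) = 2 - 4*l (c(l) = 2 - (l + 3*l) = 2 - 4*l)
a(u) = sqrt(-1 + u) (a(u) = sqrt(u - 1) = sqrt(-1 + u))
c(102)*a(4) = (2 - 4*102)*sqrt(-1 + 4) = (2 - 408)*sqrt(3) = -406*sqrt(3)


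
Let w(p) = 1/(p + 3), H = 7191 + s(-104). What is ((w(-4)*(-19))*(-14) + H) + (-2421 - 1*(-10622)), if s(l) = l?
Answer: 15022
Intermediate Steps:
H = 7087 (H = 7191 - 104 = 7087)
w(p) = 1/(3 + p)
((w(-4)*(-19))*(-14) + H) + (-2421 - 1*(-10622)) = ((-19/(3 - 4))*(-14) + 7087) + (-2421 - 1*(-10622)) = ((-19/(-1))*(-14) + 7087) + (-2421 + 10622) = (-1*(-19)*(-14) + 7087) + 8201 = (19*(-14) + 7087) + 8201 = (-266 + 7087) + 8201 = 6821 + 8201 = 15022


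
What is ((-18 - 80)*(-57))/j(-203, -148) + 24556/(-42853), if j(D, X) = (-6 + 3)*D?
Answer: 10686774/1242737 ≈ 8.5994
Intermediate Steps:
j(D, X) = -3*D
((-18 - 80)*(-57))/j(-203, -148) + 24556/(-42853) = ((-18 - 80)*(-57))/((-3*(-203))) + 24556/(-42853) = -98*(-57)/609 + 24556*(-1/42853) = 5586*(1/609) - 24556/42853 = 266/29 - 24556/42853 = 10686774/1242737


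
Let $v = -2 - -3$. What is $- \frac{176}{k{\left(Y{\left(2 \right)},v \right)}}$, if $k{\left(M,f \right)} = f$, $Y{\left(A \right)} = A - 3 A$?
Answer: $-176$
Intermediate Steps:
$Y{\left(A \right)} = - 2 A$
$v = 1$ ($v = -2 + 3 = 1$)
$- \frac{176}{k{\left(Y{\left(2 \right)},v \right)}} = - \frac{176}{1} = \left(-176\right) 1 = -176$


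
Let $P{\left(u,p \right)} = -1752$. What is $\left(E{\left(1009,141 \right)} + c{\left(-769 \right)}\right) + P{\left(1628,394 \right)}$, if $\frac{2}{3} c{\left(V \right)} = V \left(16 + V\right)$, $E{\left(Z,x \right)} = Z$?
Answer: $\frac{1735685}{2} \approx 8.6784 \cdot 10^{5}$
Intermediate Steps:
$c{\left(V \right)} = \frac{3 V \left(16 + V\right)}{2}$
$\left(E{\left(1009,141 \right)} + c{\left(-769 \right)}\right) + P{\left(1628,394 \right)} = \left(1009 + \frac{3}{2} \left(-769\right) \left(16 - 769\right)\right) - 1752 = \left(1009 + \frac{3}{2} \left(-769\right) \left(-753\right)\right) - 1752 = \left(1009 + \frac{1737171}{2}\right) - 1752 = \frac{1739189}{2} - 1752 = \frac{1735685}{2}$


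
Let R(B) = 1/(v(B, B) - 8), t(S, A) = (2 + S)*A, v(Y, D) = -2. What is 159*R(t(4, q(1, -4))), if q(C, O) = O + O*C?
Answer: -159/10 ≈ -15.900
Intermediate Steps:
q(C, O) = O + C*O
t(S, A) = A*(2 + S)
R(B) = -⅒ (R(B) = 1/(-2 - 8) = 1/(-10) = -⅒)
159*R(t(4, q(1, -4))) = 159*(-⅒) = -159/10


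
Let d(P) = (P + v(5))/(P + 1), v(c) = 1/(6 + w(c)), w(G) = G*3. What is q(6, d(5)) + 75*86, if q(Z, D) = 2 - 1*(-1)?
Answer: 6453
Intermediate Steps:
w(G) = 3*G
v(c) = 1/(6 + 3*c)
d(P) = (1/21 + P)/(1 + P) (d(P) = (P + 1/(3*(2 + 5)))/(P + 1) = (P + (⅓)/7)/(1 + P) = (P + (⅓)*(⅐))/(1 + P) = (P + 1/21)/(1 + P) = (1/21 + P)/(1 + P))
q(Z, D) = 3 (q(Z, D) = 2 + 1 = 3)
q(6, d(5)) + 75*86 = 3 + 75*86 = 3 + 6450 = 6453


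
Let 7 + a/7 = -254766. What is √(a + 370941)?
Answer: I*√1412470 ≈ 1188.5*I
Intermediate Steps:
a = -1783411 (a = -49 + 7*(-254766) = -49 - 1783362 = -1783411)
√(a + 370941) = √(-1783411 + 370941) = √(-1412470) = I*√1412470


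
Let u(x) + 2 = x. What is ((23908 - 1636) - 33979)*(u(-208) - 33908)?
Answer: 399419426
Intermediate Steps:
u(x) = -2 + x
((23908 - 1636) - 33979)*(u(-208) - 33908) = ((23908 - 1636) - 33979)*((-2 - 208) - 33908) = (22272 - 33979)*(-210 - 33908) = -11707*(-34118) = 399419426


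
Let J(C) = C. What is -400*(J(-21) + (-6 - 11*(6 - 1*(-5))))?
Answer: 59200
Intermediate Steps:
-400*(J(-21) + (-6 - 11*(6 - 1*(-5)))) = -400*(-21 + (-6 - 11*(6 - 1*(-5)))) = -400*(-21 + (-6 - 11*(6 + 5))) = -400*(-21 + (-6 - 11*11)) = -400*(-21 + (-6 - 121)) = -400*(-21 - 127) = -400*(-148) = 59200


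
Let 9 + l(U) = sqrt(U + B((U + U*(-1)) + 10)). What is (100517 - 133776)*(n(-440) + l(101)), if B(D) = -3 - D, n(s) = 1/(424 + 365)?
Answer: 236138900/789 - 66518*sqrt(22) ≈ -12708.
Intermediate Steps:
n(s) = 1/789
l(U) = -9 + sqrt(-13 + U) (l(U) = -9 + sqrt(U + (-3 - ((U + U*(-1)) + 10))) = -9 + sqrt(U + (-3 - ((U - U) + 10))) = -9 + sqrt(U + (-3 - (0 + 10))) = -9 + sqrt(U + (-3 - 1*10)) = -9 + sqrt(U + (-3 - 10)) = -9 + sqrt(U - 13) = -9 + sqrt(-13 + U))
(100517 - 133776)*(n(-440) + l(101)) = (100517 - 133776)*(1/789 + (-9 + sqrt(-13 + 101))) = -33259*(1/789 + (-9 + sqrt(88))) = -33259*(1/789 + (-9 + 2*sqrt(22))) = -33259*(-7100/789 + 2*sqrt(22)) = 236138900/789 - 66518*sqrt(22)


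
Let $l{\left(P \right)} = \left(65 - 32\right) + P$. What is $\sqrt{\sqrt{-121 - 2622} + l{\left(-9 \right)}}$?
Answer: $\sqrt{24 + i \sqrt{2743}} \approx 6.3879 + 4.0994 i$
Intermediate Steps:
$l{\left(P \right)} = 33 + P$
$\sqrt{\sqrt{-121 - 2622} + l{\left(-9 \right)}} = \sqrt{\sqrt{-121 - 2622} + \left(33 - 9\right)} = \sqrt{\sqrt{-2743} + 24} = \sqrt{i \sqrt{2743} + 24} = \sqrt{24 + i \sqrt{2743}}$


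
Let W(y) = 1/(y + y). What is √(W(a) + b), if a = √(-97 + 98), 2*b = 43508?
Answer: √87018/2 ≈ 147.49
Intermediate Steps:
b = 21754 (b = (½)*43508 = 21754)
a = 1 (a = √1 = 1)
W(y) = 1/(2*y)
√(W(a) + b) = √((½)/1 + 21754) = √((½)*1 + 21754) = √(½ + 21754) = √(43509/2) = √87018/2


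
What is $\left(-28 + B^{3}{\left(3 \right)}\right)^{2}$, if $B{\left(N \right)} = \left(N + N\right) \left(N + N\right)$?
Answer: $2174170384$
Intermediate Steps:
$B{\left(N \right)} = 4 N^{2}$ ($B{\left(N \right)} = 2 N 2 N = 4 N^{2}$)
$\left(-28 + B^{3}{\left(3 \right)}\right)^{2} = \left(-28 + \left(4 \cdot 3^{2}\right)^{3}\right)^{2} = \left(-28 + \left(4 \cdot 9\right)^{3}\right)^{2} = \left(-28 + 36^{3}\right)^{2} = \left(-28 + 46656\right)^{2} = 46628^{2} = 2174170384$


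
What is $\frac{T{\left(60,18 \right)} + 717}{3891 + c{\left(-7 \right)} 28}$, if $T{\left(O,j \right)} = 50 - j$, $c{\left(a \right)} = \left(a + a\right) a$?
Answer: $\frac{749}{6635} \approx 0.11289$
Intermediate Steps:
$c{\left(a \right)} = 2 a^{2}$ ($c{\left(a \right)} = 2 a a = 2 a^{2}$)
$\frac{T{\left(60,18 \right)} + 717}{3891 + c{\left(-7 \right)} 28} = \frac{\left(50 - 18\right) + 717}{3891 + 2 \left(-7\right)^{2} \cdot 28} = \frac{\left(50 - 18\right) + 717}{3891 + 2 \cdot 49 \cdot 28} = \frac{32 + 717}{3891 + 98 \cdot 28} = \frac{749}{3891 + 2744} = \frac{749}{6635}$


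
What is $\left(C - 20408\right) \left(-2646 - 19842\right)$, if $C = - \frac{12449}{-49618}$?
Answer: $\frac{11385581018580}{24809} \approx 4.5893 \cdot 10^{8}$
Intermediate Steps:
$C = \frac{12449}{49618}$ ($C = \left(-12449\right) \left(- \frac{1}{49618}\right) = \frac{12449}{49618} \approx 0.2509$)
$\left(C - 20408\right) \left(-2646 - 19842\right) = \left(\frac{12449}{49618} - 20408\right) \left(-2646 - 19842\right) = \left(- \frac{1012591695}{49618}\right) \left(-22488\right) = \frac{11385581018580}{24809}$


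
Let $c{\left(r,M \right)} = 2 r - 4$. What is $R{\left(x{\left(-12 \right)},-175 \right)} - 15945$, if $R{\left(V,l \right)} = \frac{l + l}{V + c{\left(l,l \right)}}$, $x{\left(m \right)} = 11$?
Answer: $- \frac{781255}{49} \approx -15944.0$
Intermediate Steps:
$c{\left(r,M \right)} = -4 + 2 r$
$R{\left(V,l \right)} = \frac{2 l}{-4 + V + 2 l}$ ($R{\left(V,l \right)} = \frac{l + l}{V + \left(-4 + 2 l\right)} = \frac{2 l}{-4 + V + 2 l}$)
$R{\left(x{\left(-12 \right)},-175 \right)} - 15945 = 2 \left(-175\right) \frac{1}{-4 + 11 + 2 \left(-175\right)} - 15945 = 2 \left(-175\right) \frac{1}{-4 + 11 - 350} - 15945 = 2 \left(-175\right) \frac{1}{-343} - 15945 = 2 \left(-175\right) \left(- \frac{1}{343}\right) - 15945 = \frac{50}{49} - 15945 = - \frac{781255}{49}$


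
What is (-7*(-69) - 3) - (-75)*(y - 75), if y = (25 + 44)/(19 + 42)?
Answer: -308670/61 ≈ -5060.2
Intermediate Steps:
y = 69/61 ≈ 1.1311
(-7*(-69) - 3) - (-75)*(y - 75) = (-7*(-69) - 3) - (-75)*(69/61 - 75) = (483 - 3) - (-75)*(-4506)/61 = 480 - 1*337950/61 = 480 - 337950/61 = -308670/61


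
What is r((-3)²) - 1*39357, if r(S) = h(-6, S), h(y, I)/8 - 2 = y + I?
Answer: -39317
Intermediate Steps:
h(y, I) = 16 + 8*I + 8*y (h(y, I) = 16 + 8*(y + I) = 16 + 8*(I + y) = 16 + (8*I + 8*y) = 16 + 8*I + 8*y)
r(S) = -32 + 8*S (r(S) = 16 + 8*S + 8*(-6) = 16 + 8*S - 48 = -32 + 8*S)
r((-3)²) - 1*39357 = (-32 + 8*(-3)²) - 1*39357 = (-32 + 8*9) - 39357 = (-32 + 72) - 39357 = 40 - 39357 = -39317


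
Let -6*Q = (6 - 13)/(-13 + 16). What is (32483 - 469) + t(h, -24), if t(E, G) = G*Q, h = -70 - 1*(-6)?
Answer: 96014/3 ≈ 32005.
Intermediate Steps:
h = -64 (h = -70 + 6 = -64)
Q = 7/18 (Q = -(6 - 13)/(6*(-13 + 16)) = -(-7)/(6*3) = -⅙*(-7/3) = 7/18 ≈ 0.38889)
t(E, G) = 7*G/18 (t(E, G) = G*(7/18) = 7*G/18)
(32483 - 469) + t(h, -24) = (32483 - 469) + (7/18)*(-24) = 32014 - 28/3 = 96014/3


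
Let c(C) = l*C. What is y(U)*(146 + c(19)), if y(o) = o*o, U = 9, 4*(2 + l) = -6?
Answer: 12879/2 ≈ 6439.5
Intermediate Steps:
l = -7/2 (l = -2 + (1/4)*(-6) = -2 - 3/2 = -7/2 ≈ -3.5000)
c(C) = -7*C/2
y(o) = o**2
y(U)*(146 + c(19)) = 9**2*(146 - 7/2*19) = 81*(146 - 133/2) = 81*(159/2) = 12879/2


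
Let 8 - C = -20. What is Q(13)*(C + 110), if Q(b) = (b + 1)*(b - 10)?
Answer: 5796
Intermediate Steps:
C = 28 (C = 8 - 1*(-20) = 8 + 20 = 28)
Q(b) = (1 + b)*(-10 + b)
Q(13)*(C + 110) = (-10 + 13**2 - 9*13)*(28 + 110) = (-10 + 169 - 117)*138 = 42*138 = 5796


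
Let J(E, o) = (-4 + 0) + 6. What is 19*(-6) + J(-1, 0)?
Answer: -112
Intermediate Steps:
J(E, o) = 2 (J(E, o) = -4 + 6 = 2)
19*(-6) + J(-1, 0) = 19*(-6) + 2 = -114 + 2 = -112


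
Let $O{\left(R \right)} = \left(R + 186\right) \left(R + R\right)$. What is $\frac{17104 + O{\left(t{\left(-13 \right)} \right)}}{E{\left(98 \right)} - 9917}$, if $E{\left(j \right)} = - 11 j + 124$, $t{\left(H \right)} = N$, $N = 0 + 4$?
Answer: $- \frac{18624}{10871} \approx -1.7132$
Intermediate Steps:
$N = 4$
$t{\left(H \right)} = 4$
$E{\left(j \right)} = 124 - 11 j$
$O{\left(R \right)} = 2 R \left(186 + R\right)$ ($O{\left(R \right)} = \left(186 + R\right) 2 R = 2 R \left(186 + R\right)$)
$\frac{17104 + O{\left(t{\left(-13 \right)} \right)}}{E{\left(98 \right)} - 9917} = \frac{17104 + 2 \cdot 4 \left(186 + 4\right)}{\left(124 - 1078\right) - 9917} = \frac{17104 + 2 \cdot 4 \cdot 190}{\left(124 - 1078\right) - 9917} = \frac{17104 + 1520}{-954 - 9917} = \frac{18624}{-10871} = 18624 \left(- \frac{1}{10871}\right) = - \frac{18624}{10871}$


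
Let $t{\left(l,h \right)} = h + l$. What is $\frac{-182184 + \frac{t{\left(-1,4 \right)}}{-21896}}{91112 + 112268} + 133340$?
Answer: $\frac{593786829622333}{4453208480} \approx 1.3334 \cdot 10^{5}$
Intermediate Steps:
$\frac{-182184 + \frac{t{\left(-1,4 \right)}}{-21896}}{91112 + 112268} + 133340 = \frac{-182184 + \frac{4 - 1}{-21896}}{91112 + 112268} + 133340 = \frac{-182184 + 3 \left(- \frac{1}{21896}\right)}{203380} + 133340 = \left(-182184 - \frac{3}{21896}\right) \frac{1}{203380} + 133340 = \left(- \frac{3989100867}{21896}\right) \frac{1}{203380} + 133340 = - \frac{3989100867}{4453208480} + 133340 = \frac{593786829622333}{4453208480}$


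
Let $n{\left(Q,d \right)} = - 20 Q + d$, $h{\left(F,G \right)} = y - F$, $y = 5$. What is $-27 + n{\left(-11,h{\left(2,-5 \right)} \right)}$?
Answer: $196$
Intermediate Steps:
$h{\left(F,G \right)} = 5 - F$
$n{\left(Q,d \right)} = d - 20 Q$
$-27 + n{\left(-11,h{\left(2,-5 \right)} \right)} = -27 + \left(\left(5 - 2\right) - -220\right) = -27 + \left(\left(5 - 2\right) + 220\right) = -27 + \left(3 + 220\right) = -27 + 223 = 196$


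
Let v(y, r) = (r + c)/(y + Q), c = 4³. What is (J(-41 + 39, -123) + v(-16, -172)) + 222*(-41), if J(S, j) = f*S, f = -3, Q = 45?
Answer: -263892/29 ≈ -9099.7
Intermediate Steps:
c = 64
v(y, r) = (64 + r)/(45 + y) (v(y, r) = (r + 64)/(y + 45) = (64 + r)/(45 + y))
J(S, j) = -3*S
(J(-41 + 39, -123) + v(-16, -172)) + 222*(-41) = (-3*(-41 + 39) + (64 - 172)/(45 - 16)) + 222*(-41) = (-3*(-2) - 108/29) - 9102 = (6 + (1/29)*(-108)) - 9102 = (6 - 108/29) - 9102 = 66/29 - 9102 = -263892/29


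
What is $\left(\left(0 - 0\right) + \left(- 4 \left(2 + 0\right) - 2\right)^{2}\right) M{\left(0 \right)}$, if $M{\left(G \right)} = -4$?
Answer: $-400$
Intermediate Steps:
$\left(\left(0 - 0\right) + \left(- 4 \left(2 + 0\right) - 2\right)^{2}\right) M{\left(0 \right)} = \left(\left(0 - 0\right) + \left(- 4 \left(2 + 0\right) - 2\right)^{2}\right) \left(-4\right) = \left(\left(0 + 0\right) + \left(\left(-4\right) 2 - 2\right)^{2}\right) \left(-4\right) = \left(0 + \left(-8 - 2\right)^{2}\right) \left(-4\right) = \left(0 + \left(-10\right)^{2}\right) \left(-4\right) = \left(0 + 100\right) \left(-4\right) = 100 \left(-4\right) = -400$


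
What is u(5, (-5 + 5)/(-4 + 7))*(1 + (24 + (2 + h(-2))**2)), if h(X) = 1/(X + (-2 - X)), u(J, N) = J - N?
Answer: 545/4 ≈ 136.25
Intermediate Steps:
h(X) = -1/2 (h(X) = 1/(-2) = -1/2)
u(5, (-5 + 5)/(-4 + 7))*(1 + (24 + (2 + h(-2))**2)) = (5 - (-5 + 5)/(-4 + 7))*(1 + (24 + (2 - 1/2)**2)) = (5 - 0/3)*(1 + (24 + (3/2)**2)) = (5 - 0/3)*(1 + (24 + 9/4)) = (5 - 1*0)*(1 + 105/4) = (5 + 0)*(109/4) = 5*(109/4) = 545/4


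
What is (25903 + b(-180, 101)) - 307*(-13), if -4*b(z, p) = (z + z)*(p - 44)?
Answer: 35024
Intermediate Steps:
b(z, p) = -z*(-44 + p)/2 (b(z, p) = -(z + z)*(p - 44)/4 = -2*z*(-44 + p)/4 = -z*(-44 + p)/2)
(25903 + b(-180, 101)) - 307*(-13) = (25903 + (½)*(-180)*(44 - 1*101)) - 307*(-13) = (25903 + (½)*(-180)*(44 - 101)) + 3991 = (25903 + (½)*(-180)*(-57)) + 3991 = (25903 + 5130) + 3991 = 31033 + 3991 = 35024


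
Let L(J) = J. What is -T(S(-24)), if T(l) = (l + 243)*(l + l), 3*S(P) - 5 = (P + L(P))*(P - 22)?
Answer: -13021292/9 ≈ -1.4468e+6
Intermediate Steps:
S(P) = 5/3 + 2*P*(-22 + P)/3 (S(P) = 5/3 + ((P + P)*(P - 22))/3 = 5/3 + ((2*P)*(-22 + P))/3 = 5/3 + (2*P*(-22 + P))/3 = 5/3 + 2*P*(-22 + P)/3)
T(l) = 2*l*(243 + l) (T(l) = (243 + l)*(2*l) = 2*l*(243 + l))
-T(S(-24)) = -2*(5/3 - 44/3*(-24) + (⅔)*(-24)²)*(243 + (5/3 - 44/3*(-24) + (⅔)*(-24)²)) = -2*(5/3 + 352 + (⅔)*576)*(243 + (5/3 + 352 + (⅔)*576)) = -2*(5/3 + 352 + 384)*(243 + (5/3 + 352 + 384)) = -2*2213*(243 + 2213/3)/3 = -2*2213*2942/(3*3) = -1*13021292/9 = -13021292/9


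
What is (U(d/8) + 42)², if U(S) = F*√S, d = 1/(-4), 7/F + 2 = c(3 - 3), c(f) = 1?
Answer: 56399/32 - 147*I*√2/2 ≈ 1762.5 - 103.94*I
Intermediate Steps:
F = -7 (F = 7/(-2 + 1) = 7/(-1) = 7*(-1) = -7)
d = -¼ ≈ -0.25000
U(S) = -7*√S
(U(d/8) + 42)² = (-7*I*√2/8 + 42)² = (42 - 7*I*√2/8)²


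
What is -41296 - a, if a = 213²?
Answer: -86665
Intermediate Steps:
a = 45369
-41296 - a = -41296 - 1*45369 = -41296 - 45369 = -86665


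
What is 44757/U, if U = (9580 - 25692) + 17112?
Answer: 44757/1000 ≈ 44.757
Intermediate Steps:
U = 1000 (U = -16112 + 17112 = 1000)
44757/U = 44757/1000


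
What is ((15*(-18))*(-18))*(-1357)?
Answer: -6595020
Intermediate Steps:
((15*(-18))*(-18))*(-1357) = -270*(-18)*(-1357) = 4860*(-1357) = -6595020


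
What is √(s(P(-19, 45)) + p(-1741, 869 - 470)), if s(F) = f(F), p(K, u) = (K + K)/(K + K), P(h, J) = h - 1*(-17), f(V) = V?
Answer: I ≈ 1.0*I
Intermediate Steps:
P(h, J) = 17 + h (P(h, J) = h + 17 = 17 + h)
p(K, u) = 1 (p(K, u) = (2*K)/((2*K)) = (2*K)*(1/(2*K)) = 1)
s(F) = F
√(s(P(-19, 45)) + p(-1741, 869 - 470)) = √((17 - 19) + 1) = √(-2 + 1) = √(-1) = I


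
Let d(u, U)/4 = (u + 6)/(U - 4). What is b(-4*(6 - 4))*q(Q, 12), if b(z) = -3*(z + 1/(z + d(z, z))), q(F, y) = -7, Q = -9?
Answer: -3759/22 ≈ -170.86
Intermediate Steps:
d(u, U) = 4*(6 + u)/(-4 + U) (d(u, U) = 4*((u + 6)/(U - 4)) = 4*((6 + u)/(-4 + U)) = 4*(6 + u)/(-4 + U))
b(z) = -3*z - 3/(z + 4*(6 + z)/(-4 + z)) (b(z) = -3*(z + 1/(z + 4*(6 + z)/(-4 + z))) = -3*z - 3/(z + 4*(6 + z)/(-4 + z)))
b(-4*(6 - 4))*q(Q, 12) = (3*(4 - (-4*(6 - 4))³ - (-100)*(6 - 4))/(24 + (-4*(6 - 4))²))*(-7) = (3*(4 - (-4*2)³ - (-100)*2)/(24 + (-4*2)²))*(-7) = (3*(4 - 1*(-8)³ - 25*(-8))/(24 + (-8)²))*(-7) = (3*(4 - 1*(-512) + 200)/(24 + 64))*(-7) = (3*(4 + 512 + 200)/88)*(-7) = (3*(1/88)*716)*(-7) = (537/22)*(-7) = -3759/22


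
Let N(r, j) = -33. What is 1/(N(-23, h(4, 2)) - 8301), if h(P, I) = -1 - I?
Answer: -1/8334 ≈ -0.00011999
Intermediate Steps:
1/(N(-23, h(4, 2)) - 8301) = 1/(-33 - 8301) = 1/(-8334) = -1/8334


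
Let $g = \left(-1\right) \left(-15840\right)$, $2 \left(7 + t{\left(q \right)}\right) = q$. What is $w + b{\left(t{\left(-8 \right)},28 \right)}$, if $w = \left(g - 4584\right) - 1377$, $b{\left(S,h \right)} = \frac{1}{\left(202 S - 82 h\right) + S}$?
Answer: $\frac{44741990}{4529} \approx 9879.0$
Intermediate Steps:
$t{\left(q \right)} = -7 + \frac{q}{2}$
$g = 15840$
$b{\left(S,h \right)} = \frac{1}{- 82 h + 203 S}$ ($b{\left(S,h \right)} = \frac{1}{\left(- 82 h + 202 S\right) + S} = \frac{1}{- 82 h + 203 S}$)
$w = 9879$ ($w = \left(15840 - 4584\right) - 1377 = 11256 - 1377 = 9879$)
$w + b{\left(t{\left(-8 \right)},28 \right)} = 9879 + \frac{1}{\left(-82\right) 28 + 203 \left(-7 + \frac{1}{2} \left(-8\right)\right)} = 9879 + \frac{1}{-2296 + 203 \left(-7 - 4\right)} = 9879 + \frac{1}{-2296 + 203 \left(-11\right)} = 9879 + \frac{1}{-2296 - 2233} = 9879 + \frac{1}{-4529} = 9879 - \frac{1}{4529} = \frac{44741990}{4529}$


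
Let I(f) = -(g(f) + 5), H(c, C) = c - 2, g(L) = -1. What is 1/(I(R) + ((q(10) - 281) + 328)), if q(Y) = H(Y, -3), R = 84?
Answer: 1/51 ≈ 0.019608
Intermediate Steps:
H(c, C) = -2 + c
q(Y) = -2 + Y
I(f) = -4 (I(f) = -(-1 + 5) = -1*4 = -4)
1/(I(R) + ((q(10) - 281) + 328)) = 1/(-4 + (((-2 + 10) - 281) + 328)) = 1/(-4 + ((8 - 281) + 328)) = 1/(-4 + (-273 + 328)) = 1/(-4 + 55) = 1/51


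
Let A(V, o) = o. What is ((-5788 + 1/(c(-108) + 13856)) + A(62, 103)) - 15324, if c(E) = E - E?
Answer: -291100703/13856 ≈ -21009.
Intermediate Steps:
c(E) = 0
((-5788 + 1/(c(-108) + 13856)) + A(62, 103)) - 15324 = ((-5788 + 1/(0 + 13856)) + 103) - 15324 = ((-5788 + 1/13856) + 103) - 15324 = (-80198527/13856 + 103) - 15324 = -78771359/13856 - 15324 = -291100703/13856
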